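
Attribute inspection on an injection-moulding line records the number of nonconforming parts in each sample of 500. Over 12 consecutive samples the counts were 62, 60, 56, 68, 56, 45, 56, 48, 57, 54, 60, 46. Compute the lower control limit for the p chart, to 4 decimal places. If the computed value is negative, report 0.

p̄ = Σdᵢ / (k·n) = 668 / (12 × 500) = 0.11133
LCL = p̄ − 3·√(p̄(1−p̄)/n) = 0.11133 − 3 × 0.01407 = 0.06913

0.0691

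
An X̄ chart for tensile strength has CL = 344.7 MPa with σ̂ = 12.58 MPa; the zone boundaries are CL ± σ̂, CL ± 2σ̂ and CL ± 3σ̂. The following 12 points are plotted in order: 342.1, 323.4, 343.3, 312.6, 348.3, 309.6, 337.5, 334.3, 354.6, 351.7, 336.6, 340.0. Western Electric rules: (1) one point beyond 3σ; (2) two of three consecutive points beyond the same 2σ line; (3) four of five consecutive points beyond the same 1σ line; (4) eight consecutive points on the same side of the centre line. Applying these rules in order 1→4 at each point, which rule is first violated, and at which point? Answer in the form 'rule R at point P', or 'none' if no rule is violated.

rule 2 at point 6

Zone of each point (C = within 1σ̂, B = 1σ̂–2σ̂, A = 2σ̂–3σ̂, * = beyond 3σ̂; sign = side of CL): 1:-C, 2:-B, 3:-C, 4:-A, 5:+C, 6:-A, 7:-C, 8:-C, 9:+C, 10:+C, 11:-C, 12:-C
Rule 2 (two of three consecutive points beyond the same 2σ limit) is satisfied at point 6.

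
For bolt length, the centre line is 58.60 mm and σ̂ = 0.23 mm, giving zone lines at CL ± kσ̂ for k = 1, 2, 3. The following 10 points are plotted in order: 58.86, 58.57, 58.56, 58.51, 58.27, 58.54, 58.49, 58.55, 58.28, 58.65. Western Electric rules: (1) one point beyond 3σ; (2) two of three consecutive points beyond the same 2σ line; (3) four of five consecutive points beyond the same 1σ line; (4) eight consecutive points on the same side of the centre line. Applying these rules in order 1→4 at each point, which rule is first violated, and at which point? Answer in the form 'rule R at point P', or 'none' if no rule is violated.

Zone of each point (C = within 1σ̂, B = 1σ̂–2σ̂, A = 2σ̂–3σ̂, * = beyond 3σ̂; sign = side of CL): 1:+B, 2:-C, 3:-C, 4:-C, 5:-B, 6:-C, 7:-C, 8:-C, 9:-B, 10:+C
Rule 4 (eight consecutive points on the same side of the centre line) is satisfied at point 9.

rule 4 at point 9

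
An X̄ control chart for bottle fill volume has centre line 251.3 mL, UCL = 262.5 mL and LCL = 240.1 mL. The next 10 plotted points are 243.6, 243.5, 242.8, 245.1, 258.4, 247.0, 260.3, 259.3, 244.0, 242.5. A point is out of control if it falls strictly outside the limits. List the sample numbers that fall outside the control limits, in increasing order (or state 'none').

none

All 10 points lie within [240.1, 262.5].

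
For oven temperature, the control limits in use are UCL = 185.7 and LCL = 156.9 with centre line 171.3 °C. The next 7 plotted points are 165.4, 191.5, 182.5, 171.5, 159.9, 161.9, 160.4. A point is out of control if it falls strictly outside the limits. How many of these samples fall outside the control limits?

1

Compare each point to [156.9, 185.7]: sample 2 = 191.5 > UCL.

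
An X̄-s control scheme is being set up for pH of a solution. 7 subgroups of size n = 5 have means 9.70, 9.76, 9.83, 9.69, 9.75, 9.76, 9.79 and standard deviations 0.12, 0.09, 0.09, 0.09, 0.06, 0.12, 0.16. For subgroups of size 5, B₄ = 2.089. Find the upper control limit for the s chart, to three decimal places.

s̄ = (0.12 + 0.09 + 0.09 + 0.09 + 0.06 + 0.12 + 0.16) / 7 = 0.1043
UCL_s = B₄·s̄ = 2.089 × 0.1043 = 0.2179

0.218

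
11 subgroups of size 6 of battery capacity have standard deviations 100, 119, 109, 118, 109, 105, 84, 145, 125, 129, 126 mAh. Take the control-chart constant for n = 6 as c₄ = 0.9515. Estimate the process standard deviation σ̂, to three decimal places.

s̄ = (100 + 119 + 109 + 118 + 109 + 105 + 84 + 145 + 125 + 129 + 126) / 11 = 115.3636
σ̂ = s̄ / c₄ = 115.3636 / 0.9515 = 121.2440

121.244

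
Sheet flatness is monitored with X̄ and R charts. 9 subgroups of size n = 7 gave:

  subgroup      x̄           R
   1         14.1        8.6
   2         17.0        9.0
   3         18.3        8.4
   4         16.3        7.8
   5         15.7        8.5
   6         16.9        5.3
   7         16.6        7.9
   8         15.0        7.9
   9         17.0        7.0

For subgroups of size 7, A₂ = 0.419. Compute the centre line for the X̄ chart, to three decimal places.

16.322

X̄̄ = (14.1 + 17.0 + 18.3 + 16.3 + 15.7 + 16.9 + 16.6 + 15.0 + 17.0) / 9 = 146.9000 / 9 = 16.3222
CL = X̄̄ = 16.3222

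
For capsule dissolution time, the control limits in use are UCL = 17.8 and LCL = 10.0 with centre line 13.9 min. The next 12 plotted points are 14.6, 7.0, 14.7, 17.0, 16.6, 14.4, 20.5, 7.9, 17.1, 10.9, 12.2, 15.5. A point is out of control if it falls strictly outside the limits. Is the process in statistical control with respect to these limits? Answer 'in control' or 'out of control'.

Compare each point to [10.0, 17.8]: sample 2 = 7.0 < LCL; sample 7 = 20.5 > UCL; sample 8 = 7.9 < LCL.

out of control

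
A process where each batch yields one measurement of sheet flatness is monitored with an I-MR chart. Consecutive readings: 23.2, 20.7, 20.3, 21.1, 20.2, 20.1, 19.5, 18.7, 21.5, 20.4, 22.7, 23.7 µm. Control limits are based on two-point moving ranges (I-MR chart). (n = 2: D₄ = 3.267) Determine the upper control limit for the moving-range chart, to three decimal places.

3.950

Moving ranges: 2.5, 0.4, 0.8, 0.9, 0.1, 0.6, 0.8, 2.8, 1.1, 2.3, 1.0; M̄R̄ = 13.3000 / 11 = 1.2091
UCL_MR = D₄·M̄R̄ = 3.267 × 1.2091 = 3.9501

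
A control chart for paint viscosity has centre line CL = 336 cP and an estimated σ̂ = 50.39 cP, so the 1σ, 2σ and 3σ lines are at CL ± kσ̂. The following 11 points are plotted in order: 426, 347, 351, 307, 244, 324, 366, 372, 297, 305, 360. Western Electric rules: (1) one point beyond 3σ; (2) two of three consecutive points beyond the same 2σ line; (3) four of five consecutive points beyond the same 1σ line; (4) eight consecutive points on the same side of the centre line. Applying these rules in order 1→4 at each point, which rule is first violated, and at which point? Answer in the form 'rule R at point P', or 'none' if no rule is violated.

Zone of each point (C = within 1σ̂, B = 1σ̂–2σ̂, A = 2σ̂–3σ̂, * = beyond 3σ̂; sign = side of CL): 1:+B, 2:+C, 3:+C, 4:-C, 5:-B, 6:-C, 7:+C, 8:+C, 9:-C, 10:-C, 11:+C
No rule fires across all 11 points.

none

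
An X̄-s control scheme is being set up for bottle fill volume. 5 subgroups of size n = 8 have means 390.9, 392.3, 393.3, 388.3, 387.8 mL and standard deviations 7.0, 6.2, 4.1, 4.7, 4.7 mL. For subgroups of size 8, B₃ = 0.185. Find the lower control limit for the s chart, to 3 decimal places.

0.988

s̄ = (7.0 + 6.2 + 4.1 + 4.7 + 4.7) / 5 = 5.3400
LCL_s = B₃·s̄ = 0.185 × 5.3400 = 0.9879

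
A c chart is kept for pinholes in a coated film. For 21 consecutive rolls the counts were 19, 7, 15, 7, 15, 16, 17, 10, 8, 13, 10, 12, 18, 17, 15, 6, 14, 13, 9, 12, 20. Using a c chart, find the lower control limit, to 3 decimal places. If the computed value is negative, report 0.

2.183

c̄ = (19 + 7 + 15 + 7 + 15 + 16 + 17 + 10 + 8 + 13 + 10 + 12 + 18 + 17 + 15 + 6 + 14 + 13 + 9 + 12 + 20) / 21 = 273 / 21 = 13.0000
LCL = c̄ − 3√c̄ = 13.0000 − 3 × 3.6056 = 2.1833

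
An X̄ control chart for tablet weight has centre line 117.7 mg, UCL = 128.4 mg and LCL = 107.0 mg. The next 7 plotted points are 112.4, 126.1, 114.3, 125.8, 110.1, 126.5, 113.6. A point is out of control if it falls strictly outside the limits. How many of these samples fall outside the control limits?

All 7 points lie within [107.0, 128.4].

0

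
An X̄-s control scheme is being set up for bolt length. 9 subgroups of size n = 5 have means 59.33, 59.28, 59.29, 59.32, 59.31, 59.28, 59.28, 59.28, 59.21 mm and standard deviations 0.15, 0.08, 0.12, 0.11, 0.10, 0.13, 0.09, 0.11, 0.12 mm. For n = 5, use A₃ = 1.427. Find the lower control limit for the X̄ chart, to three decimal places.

59.127

X̄̄ = (59.33 + 59.28 + 59.29 + 59.32 + 59.31 + 59.28 + 59.28 + 59.28 + 59.21) / 9 = 59.2867
s̄ = (0.15 + 0.08 + 0.12 + 0.11 + 0.10 + 0.13 + 0.09 + 0.11 + 0.12) / 9 = 0.1122
LCL = X̄̄ − A₃·s̄ = 59.2867 − 1.427 × 0.1122 = 59.1265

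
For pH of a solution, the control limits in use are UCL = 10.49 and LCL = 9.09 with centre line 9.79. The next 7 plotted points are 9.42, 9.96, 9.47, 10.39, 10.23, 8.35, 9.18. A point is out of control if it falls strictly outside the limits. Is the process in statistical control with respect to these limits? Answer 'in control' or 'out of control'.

Compare each point to [9.09, 10.49]: sample 6 = 8.35 < LCL.

out of control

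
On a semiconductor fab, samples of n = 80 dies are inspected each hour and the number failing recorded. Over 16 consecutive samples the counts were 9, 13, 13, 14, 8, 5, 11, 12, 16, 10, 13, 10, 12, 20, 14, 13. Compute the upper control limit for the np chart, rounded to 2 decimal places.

p̄ = Σdᵢ / (k·n) = 193 / (16 × 80) = 0.15078
UCL = np̄ + 3·√(np̄(1−p̄)) = 12.0625 + 3 × √(12.0625×0.84922) = 12.0625 + 3 × 3.2006 = 21.6642

21.66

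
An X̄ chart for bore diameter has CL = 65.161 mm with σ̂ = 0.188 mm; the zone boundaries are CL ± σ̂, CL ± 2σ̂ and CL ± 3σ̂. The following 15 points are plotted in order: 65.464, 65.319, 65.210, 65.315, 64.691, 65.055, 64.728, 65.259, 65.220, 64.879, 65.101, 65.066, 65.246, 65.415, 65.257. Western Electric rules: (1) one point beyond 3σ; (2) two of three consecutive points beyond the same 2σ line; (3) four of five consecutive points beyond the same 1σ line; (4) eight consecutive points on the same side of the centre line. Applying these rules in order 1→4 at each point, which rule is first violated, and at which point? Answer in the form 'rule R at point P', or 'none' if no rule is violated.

Zone of each point (C = within 1σ̂, B = 1σ̂–2σ̂, A = 2σ̂–3σ̂, * = beyond 3σ̂; sign = side of CL): 1:+B, 2:+C, 3:+C, 4:+C, 5:-A, 6:-C, 7:-A, 8:+C, 9:+C, 10:-B, 11:-C, 12:-C, 13:+C, 14:+B, 15:+C
Rule 2 (two of three consecutive points beyond the same 2σ limit) is satisfied at point 7.

rule 2 at point 7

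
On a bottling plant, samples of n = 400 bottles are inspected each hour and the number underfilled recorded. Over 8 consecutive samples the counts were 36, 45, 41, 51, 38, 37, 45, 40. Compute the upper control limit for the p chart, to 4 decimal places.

p̄ = Σdᵢ / (k·n) = 333 / (8 × 400) = 0.10406
UCL = p̄ + 3·√(p̄(1−p̄)/n) = 0.10406 + 3 × √(0.10406×0.89594/400) = 0.10406 + 3 × 0.01527 = 0.14986

0.1499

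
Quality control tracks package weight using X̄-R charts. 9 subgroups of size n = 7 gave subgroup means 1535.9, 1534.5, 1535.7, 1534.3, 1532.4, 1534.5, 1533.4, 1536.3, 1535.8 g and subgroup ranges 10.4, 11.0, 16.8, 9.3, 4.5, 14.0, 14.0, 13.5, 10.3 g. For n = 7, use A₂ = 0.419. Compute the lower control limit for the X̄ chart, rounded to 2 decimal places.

1529.92

X̄̄ = (1535.9 + 1534.5 + 1535.7 + 1534.3 + 1532.4 + 1534.5 + 1533.4 + 1536.3 + 1535.8) / 9 = 13812.8000 / 9 = 1534.7556
R̄ = (10.4 + 11.0 + 16.8 + 9.3 + 4.5 + 14.0 + 14.0 + 13.5 + 10.3) / 9 = 103.8000 / 9 = 11.5333
LCL = X̄̄ − A₂·R̄ = 1534.7556 − 0.419 × 11.5333 = 1529.9231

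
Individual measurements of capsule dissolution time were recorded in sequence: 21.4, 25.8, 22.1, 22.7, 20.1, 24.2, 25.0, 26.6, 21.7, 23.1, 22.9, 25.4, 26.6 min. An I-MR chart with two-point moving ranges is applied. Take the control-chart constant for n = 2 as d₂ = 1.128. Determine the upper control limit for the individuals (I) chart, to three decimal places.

29.867

X̄ = (21.4 + 25.8 + 22.1 + 22.7 + 20.1 + 24.2 + 25.0 + 26.6 + 21.7 + 23.1 + 22.9 + 25.4 + 26.6) / 13 = 23.6615
Moving ranges: 4.4, 3.7, 0.6, 2.6, 4.1, 0.8, 1.6, 4.9, 1.4, 0.2, 2.5, 1.2; M̄R̄ = 28.0000 / 12 = 2.3333
UCL = X̄ + 3·M̄R̄/d₂ = 23.6615 + 3 × 2.3333 / 1.128 = 29.8672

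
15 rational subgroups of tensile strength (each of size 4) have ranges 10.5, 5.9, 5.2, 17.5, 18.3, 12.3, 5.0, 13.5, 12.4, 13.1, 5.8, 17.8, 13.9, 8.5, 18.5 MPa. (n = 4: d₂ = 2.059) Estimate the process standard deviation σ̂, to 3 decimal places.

5.770

R̄ = (10.5 + 5.9 + 5.2 + 17.5 + 18.3 + 12.3 + 5.0 + 13.5 + 12.4 + 13.1 + 5.8 + 17.8 + 13.9 + 8.5 + 18.5) / 15 = 11.8800
σ̂ = R̄ / d₂ = 11.8800 / 2.059 = 5.7698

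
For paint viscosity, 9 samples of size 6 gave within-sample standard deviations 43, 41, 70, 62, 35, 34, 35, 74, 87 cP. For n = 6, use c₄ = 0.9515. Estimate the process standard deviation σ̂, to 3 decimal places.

s̄ = (43 + 41 + 70 + 62 + 35 + 34 + 35 + 74 + 87) / 9 = 53.4444
σ̂ = s̄ / c₄ = 53.4444 / 0.9515 = 56.1686

56.169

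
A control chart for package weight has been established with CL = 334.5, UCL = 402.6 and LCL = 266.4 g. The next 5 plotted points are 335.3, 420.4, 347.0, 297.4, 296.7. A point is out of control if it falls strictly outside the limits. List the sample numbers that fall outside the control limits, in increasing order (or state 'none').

Compare each point to [266.4, 402.6]: sample 2 = 420.4 > UCL.

2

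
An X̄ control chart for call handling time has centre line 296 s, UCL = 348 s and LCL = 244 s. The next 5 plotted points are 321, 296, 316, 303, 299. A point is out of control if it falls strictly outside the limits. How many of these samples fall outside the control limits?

0

All 5 points lie within [244, 348].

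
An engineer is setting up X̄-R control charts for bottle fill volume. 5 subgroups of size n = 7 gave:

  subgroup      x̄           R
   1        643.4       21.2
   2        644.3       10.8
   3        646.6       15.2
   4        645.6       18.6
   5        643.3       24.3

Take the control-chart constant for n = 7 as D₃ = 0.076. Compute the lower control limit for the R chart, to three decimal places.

R̄ = (21.2 + 10.8 + 15.2 + 18.6 + 24.3) / 5 = 90.1000 / 5 = 18.0200
LCL_R = D₃·R̄ = 0.076 × 18.0200 = 1.3695

1.370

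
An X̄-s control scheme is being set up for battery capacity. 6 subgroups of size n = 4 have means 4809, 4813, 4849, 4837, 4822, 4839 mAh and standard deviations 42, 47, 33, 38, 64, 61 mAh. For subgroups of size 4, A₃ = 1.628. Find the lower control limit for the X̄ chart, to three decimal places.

X̄̄ = (4809 + 4813 + 4849 + 4837 + 4822 + 4839) / 6 = 4828.1667
s̄ = (42 + 47 + 33 + 38 + 64 + 61) / 6 = 47.5000
LCL = X̄̄ − A₃·s̄ = 4828.1667 − 1.628 × 47.5000 = 4750.8367

4750.837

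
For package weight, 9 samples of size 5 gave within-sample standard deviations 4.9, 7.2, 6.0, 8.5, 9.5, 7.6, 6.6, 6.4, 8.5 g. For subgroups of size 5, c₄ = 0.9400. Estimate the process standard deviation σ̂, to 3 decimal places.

7.707

s̄ = (4.9 + 7.2 + 6.0 + 8.5 + 9.5 + 7.6 + 6.6 + 6.4 + 8.5) / 9 = 7.2444
σ̂ = s̄ / c₄ = 7.2444 / 0.9400 = 7.7069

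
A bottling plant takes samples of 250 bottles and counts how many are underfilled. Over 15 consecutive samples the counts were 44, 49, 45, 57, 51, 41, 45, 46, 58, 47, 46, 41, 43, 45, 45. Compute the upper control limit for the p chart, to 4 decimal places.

p̄ = Σdᵢ / (k·n) = 703 / (15 × 250) = 0.18747
UCL = p̄ + 3·√(p̄(1−p̄)/n) = 0.18747 + 3 × √(0.18747×0.81253/250) = 0.18747 + 3 × 0.02468 = 0.26152

0.2615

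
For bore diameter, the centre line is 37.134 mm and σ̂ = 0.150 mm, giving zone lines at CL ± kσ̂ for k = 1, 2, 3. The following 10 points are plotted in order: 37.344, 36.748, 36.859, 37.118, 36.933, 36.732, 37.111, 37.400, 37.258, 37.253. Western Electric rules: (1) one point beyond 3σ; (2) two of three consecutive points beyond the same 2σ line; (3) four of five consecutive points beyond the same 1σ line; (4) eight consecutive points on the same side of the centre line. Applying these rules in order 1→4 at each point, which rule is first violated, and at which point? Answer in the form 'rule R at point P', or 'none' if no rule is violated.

Zone of each point (C = within 1σ̂, B = 1σ̂–2σ̂, A = 2σ̂–3σ̂, * = beyond 3σ̂; sign = side of CL): 1:+B, 2:-A, 3:-B, 4:-C, 5:-B, 6:-A, 7:-C, 8:+B, 9:+C, 10:+C
Rule 3 (four of five consecutive points beyond the same 1σ limit) is satisfied at point 6.

rule 3 at point 6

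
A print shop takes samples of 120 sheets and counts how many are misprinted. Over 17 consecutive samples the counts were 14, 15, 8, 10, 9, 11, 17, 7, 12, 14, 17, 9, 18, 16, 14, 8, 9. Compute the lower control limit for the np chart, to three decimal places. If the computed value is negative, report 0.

2.291

p̄ = Σdᵢ / (k·n) = 208 / (17 × 120) = 0.10196
LCL = np̄ − 3·√(np̄(1−p̄)) = 12.2353 − 3 × 3.3148 = 2.2910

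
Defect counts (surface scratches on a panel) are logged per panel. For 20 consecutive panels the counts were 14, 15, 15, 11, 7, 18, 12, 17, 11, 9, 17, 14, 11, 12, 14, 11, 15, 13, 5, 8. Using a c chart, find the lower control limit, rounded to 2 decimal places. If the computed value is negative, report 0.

c̄ = (14 + 15 + 15 + 11 + 7 + 18 + 12 + 17 + 11 + 9 + 17 + 14 + 11 + 12 + 14 + 11 + 15 + 13 + 5 + 8) / 20 = 249 / 20 = 12.4500
LCL = c̄ − 3√c̄ = 12.4500 − 3 × 3.5285 = 1.8646

1.86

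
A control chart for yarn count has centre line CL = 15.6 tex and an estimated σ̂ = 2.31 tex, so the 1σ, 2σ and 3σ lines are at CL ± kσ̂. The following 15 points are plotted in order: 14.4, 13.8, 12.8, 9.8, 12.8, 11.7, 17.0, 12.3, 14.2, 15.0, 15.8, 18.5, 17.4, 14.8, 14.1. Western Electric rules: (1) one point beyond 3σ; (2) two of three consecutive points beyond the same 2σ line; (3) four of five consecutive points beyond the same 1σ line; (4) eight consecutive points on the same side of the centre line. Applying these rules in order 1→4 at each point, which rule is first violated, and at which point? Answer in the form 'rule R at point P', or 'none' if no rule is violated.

rule 3 at point 6

Zone of each point (C = within 1σ̂, B = 1σ̂–2σ̂, A = 2σ̂–3σ̂, * = beyond 3σ̂; sign = side of CL): 1:-C, 2:-C, 3:-B, 4:-A, 5:-B, 6:-B, 7:+C, 8:-B, 9:-C, 10:-C, 11:+C, 12:+B, 13:+C, 14:-C, 15:-C
Rule 3 (four of five consecutive points beyond the same 1σ limit) is satisfied at point 6.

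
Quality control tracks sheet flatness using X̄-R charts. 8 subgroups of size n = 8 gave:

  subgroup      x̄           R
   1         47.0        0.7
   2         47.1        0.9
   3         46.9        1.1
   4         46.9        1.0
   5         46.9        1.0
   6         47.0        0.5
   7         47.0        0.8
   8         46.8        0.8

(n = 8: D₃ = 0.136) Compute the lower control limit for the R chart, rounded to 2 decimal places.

R̄ = (0.7 + 0.9 + 1.1 + 1.0 + 1.0 + 0.5 + 0.8 + 0.8) / 8 = 6.8000 / 8 = 0.8500
LCL_R = D₃·R̄ = 0.136 × 0.8500 = 0.1156

0.12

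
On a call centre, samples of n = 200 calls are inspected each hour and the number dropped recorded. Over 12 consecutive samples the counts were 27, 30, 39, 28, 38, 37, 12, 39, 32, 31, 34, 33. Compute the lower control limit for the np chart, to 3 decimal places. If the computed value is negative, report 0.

16.179

p̄ = Σdᵢ / (k·n) = 380 / (12 × 200) = 0.15833
LCL = np̄ − 3·√(np̄(1−p̄)) = 31.6667 − 3 × 5.1626 = 16.1788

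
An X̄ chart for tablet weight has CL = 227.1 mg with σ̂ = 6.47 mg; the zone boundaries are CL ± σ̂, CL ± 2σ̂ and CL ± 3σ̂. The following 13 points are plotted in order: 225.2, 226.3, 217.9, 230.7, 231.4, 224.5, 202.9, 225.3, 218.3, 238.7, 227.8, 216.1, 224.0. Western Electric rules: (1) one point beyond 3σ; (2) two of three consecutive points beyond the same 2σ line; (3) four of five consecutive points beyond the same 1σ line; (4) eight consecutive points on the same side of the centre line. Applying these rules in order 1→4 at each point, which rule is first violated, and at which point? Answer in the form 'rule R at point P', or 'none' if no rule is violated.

Zone of each point (C = within 1σ̂, B = 1σ̂–2σ̂, A = 2σ̂–3σ̂, * = beyond 3σ̂; sign = side of CL): 1:-C, 2:-C, 3:-B, 4:+C, 5:+C, 6:-C, 7:-*, 8:-C, 9:-B, 10:+B, 11:+C, 12:-B, 13:-C
Rule 1 (one point beyond the 3σ limits) is satisfied at point 7.

rule 1 at point 7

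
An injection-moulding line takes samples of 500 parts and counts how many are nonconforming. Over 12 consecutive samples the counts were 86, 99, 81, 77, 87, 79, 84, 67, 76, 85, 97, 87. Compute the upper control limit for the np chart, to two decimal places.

p̄ = Σdᵢ / (k·n) = 1005 / (12 × 500) = 0.16750
UCL = np̄ + 3·√(np̄(1−p̄)) = 83.7500 + 3 × √(83.7500×0.83250) = 83.7500 + 3 × 8.3500 = 108.7999

108.80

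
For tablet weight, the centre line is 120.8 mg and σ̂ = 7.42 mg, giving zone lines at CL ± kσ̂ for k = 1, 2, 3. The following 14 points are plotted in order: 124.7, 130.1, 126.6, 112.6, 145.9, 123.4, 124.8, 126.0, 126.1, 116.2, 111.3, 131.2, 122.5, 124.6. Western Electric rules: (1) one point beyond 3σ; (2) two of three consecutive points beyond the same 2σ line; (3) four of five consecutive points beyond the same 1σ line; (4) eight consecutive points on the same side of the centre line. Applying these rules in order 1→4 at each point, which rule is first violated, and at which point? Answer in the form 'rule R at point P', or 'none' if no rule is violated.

rule 1 at point 5

Zone of each point (C = within 1σ̂, B = 1σ̂–2σ̂, A = 2σ̂–3σ̂, * = beyond 3σ̂; sign = side of CL): 1:+C, 2:+B, 3:+C, 4:-B, 5:+*, 6:+C, 7:+C, 8:+C, 9:+C, 10:-C, 11:-B, 12:+B, 13:+C, 14:+C
Rule 1 (one point beyond the 3σ limits) is satisfied at point 5.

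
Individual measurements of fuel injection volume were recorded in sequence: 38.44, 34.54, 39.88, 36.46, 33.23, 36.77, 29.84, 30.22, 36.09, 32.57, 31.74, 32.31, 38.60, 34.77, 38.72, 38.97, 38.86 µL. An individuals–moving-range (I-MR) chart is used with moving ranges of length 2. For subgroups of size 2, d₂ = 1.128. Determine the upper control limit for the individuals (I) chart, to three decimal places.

44.049

X̄ = (38.44 + 34.54 + 39.88 + 36.46 + 33.23 + 36.77 + 29.84 + 30.22 + 36.09 + 32.57 + 31.74 + 32.31 + 38.60 + 34.77 + 38.72 + 38.97 + 38.86) / 17 = 35.4124
Moving ranges: 3.90, 5.34, 3.42, 3.23, 3.54, 6.93, 0.38, 5.87, 3.52, 0.83, 0.57, 6.29, 3.83, 3.95, 0.25, 0.11; M̄R̄ = 51.9600 / 16 = 3.2475
UCL = X̄ + 3·M̄R̄/d₂ = 35.4124 + 3 × 3.2475 / 1.128 = 44.0493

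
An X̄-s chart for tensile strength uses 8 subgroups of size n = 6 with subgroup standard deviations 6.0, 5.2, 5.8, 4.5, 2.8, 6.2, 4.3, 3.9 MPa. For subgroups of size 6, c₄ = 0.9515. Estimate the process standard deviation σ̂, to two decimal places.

5.08

s̄ = (6.0 + 5.2 + 5.8 + 4.5 + 2.8 + 6.2 + 4.3 + 3.9) / 8 = 4.8375
σ̂ = s̄ / c₄ = 4.8375 / 0.9515 = 5.0841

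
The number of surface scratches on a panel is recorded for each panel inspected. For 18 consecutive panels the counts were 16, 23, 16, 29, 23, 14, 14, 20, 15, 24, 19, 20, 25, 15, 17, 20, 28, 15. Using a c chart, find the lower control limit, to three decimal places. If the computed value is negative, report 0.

c̄ = (16 + 23 + 16 + 29 + 23 + 14 + 14 + 20 + 15 + 24 + 19 + 20 + 25 + 15 + 17 + 20 + 28 + 15) / 18 = 353 / 18 = 19.6111
LCL = c̄ − 3√c̄ = 19.6111 − 3 × 4.4284 = 6.3258

6.326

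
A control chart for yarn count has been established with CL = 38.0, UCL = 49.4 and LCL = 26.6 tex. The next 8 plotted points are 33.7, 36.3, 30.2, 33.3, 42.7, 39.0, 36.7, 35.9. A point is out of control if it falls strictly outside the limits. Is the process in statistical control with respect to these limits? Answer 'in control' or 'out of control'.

All 8 points lie within [26.6, 49.4].

in control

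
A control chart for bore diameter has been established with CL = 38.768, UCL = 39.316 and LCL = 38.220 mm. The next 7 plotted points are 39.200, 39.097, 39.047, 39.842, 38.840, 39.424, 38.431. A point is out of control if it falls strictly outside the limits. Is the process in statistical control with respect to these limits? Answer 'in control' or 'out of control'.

Compare each point to [38.220, 39.316]: sample 4 = 39.842 > UCL; sample 6 = 39.424 > UCL.

out of control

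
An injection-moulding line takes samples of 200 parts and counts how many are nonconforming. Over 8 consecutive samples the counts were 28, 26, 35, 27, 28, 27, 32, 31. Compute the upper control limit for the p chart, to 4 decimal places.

p̄ = Σdᵢ / (k·n) = 234 / (8 × 200) = 0.14625
UCL = p̄ + 3·√(p̄(1−p̄)/n) = 0.14625 + 3 × √(0.14625×0.85375/200) = 0.14625 + 3 × 0.02499 = 0.22121

0.2212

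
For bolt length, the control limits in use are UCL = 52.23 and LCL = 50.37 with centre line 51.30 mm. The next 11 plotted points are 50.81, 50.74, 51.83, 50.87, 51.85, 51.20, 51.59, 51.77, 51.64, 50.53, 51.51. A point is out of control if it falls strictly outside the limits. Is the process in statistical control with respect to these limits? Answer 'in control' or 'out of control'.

All 11 points lie within [50.37, 52.23].

in control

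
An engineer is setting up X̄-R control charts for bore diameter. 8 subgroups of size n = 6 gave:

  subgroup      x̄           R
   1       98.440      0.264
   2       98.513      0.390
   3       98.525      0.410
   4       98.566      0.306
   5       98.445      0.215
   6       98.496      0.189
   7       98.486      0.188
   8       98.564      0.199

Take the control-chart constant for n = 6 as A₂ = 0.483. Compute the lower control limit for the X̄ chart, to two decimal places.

98.37

X̄̄ = (98.440 + 98.513 + 98.525 + 98.566 + 98.445 + 98.496 + 98.486 + 98.564) / 8 = 788.0350 / 8 = 98.5044
R̄ = (0.264 + 0.390 + 0.410 + 0.306 + 0.215 + 0.189 + 0.188 + 0.199) / 8 = 2.1610 / 8 = 0.2701
LCL = X̄̄ − A₂·R̄ = 98.5044 − 0.483 × 0.2701 = 98.3739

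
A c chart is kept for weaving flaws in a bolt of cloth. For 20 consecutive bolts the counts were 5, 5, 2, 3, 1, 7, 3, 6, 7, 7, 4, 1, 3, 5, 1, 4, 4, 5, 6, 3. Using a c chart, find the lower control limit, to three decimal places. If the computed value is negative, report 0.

c̄ = (5 + 5 + 2 + 3 + 1 + 7 + 3 + 6 + 7 + 7 + 4 + 1 + 3 + 5 + 1 + 4 + 4 + 5 + 6 + 3) / 20 = 82 / 20 = 4.1000
LCL = c̄ − 3√c̄ = 4.1000 − 3 × 2.0248 = -1.9745 → 0 (cannot be negative)

0.000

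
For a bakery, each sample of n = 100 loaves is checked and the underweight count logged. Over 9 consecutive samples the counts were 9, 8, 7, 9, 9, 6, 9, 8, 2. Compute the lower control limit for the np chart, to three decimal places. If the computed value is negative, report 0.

0.000

p̄ = Σdᵢ / (k·n) = 67 / (9 × 100) = 0.07444
LCL = np̄ − 3·√(np̄(1−p̄)) = 7.4444 − 3 × 2.6249 = -0.4303 → 0 (negative, so LCL = 0)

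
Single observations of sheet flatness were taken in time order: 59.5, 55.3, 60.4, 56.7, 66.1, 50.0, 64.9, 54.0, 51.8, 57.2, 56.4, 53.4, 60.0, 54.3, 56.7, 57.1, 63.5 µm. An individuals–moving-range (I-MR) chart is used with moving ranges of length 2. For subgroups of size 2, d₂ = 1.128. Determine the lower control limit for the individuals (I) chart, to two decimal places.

41.33

X̄ = (59.5 + 55.3 + 60.4 + 56.7 + 66.1 + 50.0 + 64.9 + 54.0 + 51.8 + 57.2 + 56.4 + 53.4 + 60.0 + 54.3 + 56.7 + 57.1 + 63.5) / 17 = 57.4882
Moving ranges: 4.2, 5.1, 3.7, 9.4, 16.1, 14.9, 10.9, 2.2, 5.4, 0.8, 3.0, 6.6, 5.7, 2.4, 0.4, 6.4; M̄R̄ = 97.2000 / 16 = 6.0750
LCL = X̄ − 3·M̄R̄/d₂ = 57.4882 − 3 × 6.0750 / 1.128 = 41.3313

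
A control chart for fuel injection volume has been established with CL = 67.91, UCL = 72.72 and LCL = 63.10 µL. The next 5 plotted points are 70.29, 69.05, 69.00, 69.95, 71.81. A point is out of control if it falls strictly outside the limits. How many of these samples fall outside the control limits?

0

All 5 points lie within [63.10, 72.72].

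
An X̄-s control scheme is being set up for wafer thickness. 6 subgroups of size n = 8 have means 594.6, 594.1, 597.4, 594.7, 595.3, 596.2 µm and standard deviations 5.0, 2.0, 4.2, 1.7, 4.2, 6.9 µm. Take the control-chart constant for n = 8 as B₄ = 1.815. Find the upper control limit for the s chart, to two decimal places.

s̄ = (5.0 + 2.0 + 4.2 + 1.7 + 4.2 + 6.9) / 6 = 4.0000
UCL_s = B₄·s̄ = 1.815 × 4.0000 = 7.2600

7.26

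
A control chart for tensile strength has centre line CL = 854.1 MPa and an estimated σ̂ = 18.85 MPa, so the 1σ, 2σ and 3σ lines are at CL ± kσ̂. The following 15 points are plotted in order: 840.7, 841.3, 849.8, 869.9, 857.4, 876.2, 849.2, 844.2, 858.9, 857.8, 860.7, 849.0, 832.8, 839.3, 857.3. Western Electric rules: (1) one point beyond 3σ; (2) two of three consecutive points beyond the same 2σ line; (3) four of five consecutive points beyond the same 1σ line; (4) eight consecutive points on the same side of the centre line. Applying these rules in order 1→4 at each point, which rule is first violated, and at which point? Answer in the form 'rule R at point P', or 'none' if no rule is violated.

none

Zone of each point (C = within 1σ̂, B = 1σ̂–2σ̂, A = 2σ̂–3σ̂, * = beyond 3σ̂; sign = side of CL): 1:-C, 2:-C, 3:-C, 4:+C, 5:+C, 6:+B, 7:-C, 8:-C, 9:+C, 10:+C, 11:+C, 12:-C, 13:-B, 14:-C, 15:+C
No rule fires across all 15 points.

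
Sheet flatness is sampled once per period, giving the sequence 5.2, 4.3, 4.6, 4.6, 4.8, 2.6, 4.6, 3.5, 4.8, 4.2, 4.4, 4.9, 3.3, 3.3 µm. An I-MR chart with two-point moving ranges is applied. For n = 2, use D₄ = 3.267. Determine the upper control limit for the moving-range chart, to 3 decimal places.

2.739

Moving ranges: 0.9, 0.3, 0.0, 0.2, 2.2, 2.0, 1.1, 1.3, 0.6, 0.2, 0.5, 1.6, 0.0; M̄R̄ = 10.9000 / 13 = 0.8385
UCL_MR = D₄·M̄R̄ = 3.267 × 0.8385 = 2.7393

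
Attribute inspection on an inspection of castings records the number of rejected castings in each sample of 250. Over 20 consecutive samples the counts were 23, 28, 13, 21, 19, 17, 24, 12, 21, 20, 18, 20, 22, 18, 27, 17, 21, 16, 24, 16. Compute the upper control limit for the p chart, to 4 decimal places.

0.1307

p̄ = Σdᵢ / (k·n) = 397 / (20 × 250) = 0.07940
UCL = p̄ + 3·√(p̄(1−p̄)/n) = 0.07940 + 3 × √(0.07940×0.92060/250) = 0.07940 + 3 × 0.01710 = 0.13070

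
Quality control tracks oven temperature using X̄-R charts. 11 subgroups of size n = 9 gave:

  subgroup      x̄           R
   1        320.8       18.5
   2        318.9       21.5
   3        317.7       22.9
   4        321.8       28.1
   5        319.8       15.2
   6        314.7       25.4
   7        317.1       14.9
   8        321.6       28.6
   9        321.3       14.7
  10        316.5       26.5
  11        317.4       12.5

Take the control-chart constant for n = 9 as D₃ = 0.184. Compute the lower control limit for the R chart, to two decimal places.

3.83

R̄ = (18.5 + 21.5 + 22.9 + 28.1 + 15.2 + 25.4 + 14.9 + 28.6 + 14.7 + 26.5 + 12.5) / 11 = 228.8000 / 11 = 20.8000
LCL_R = D₃·R̄ = 0.184 × 20.8000 = 3.8272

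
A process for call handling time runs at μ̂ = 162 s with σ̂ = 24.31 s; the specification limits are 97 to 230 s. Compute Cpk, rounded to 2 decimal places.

0.89

Cpu = (USL − μ̂) / (3σ̂) = (230 − 162) / (3 × 24.31) = 0.9324; Cpl = (μ̂ − LSL) / (3σ̂) = (162 − 97) / (3 × 24.31) = 0.8913; Cpk = min(Cpu, Cpl) = 0.8913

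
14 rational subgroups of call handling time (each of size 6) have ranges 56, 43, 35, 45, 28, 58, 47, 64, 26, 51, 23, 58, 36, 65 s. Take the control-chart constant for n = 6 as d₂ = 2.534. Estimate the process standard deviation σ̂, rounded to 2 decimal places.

17.90

R̄ = (56 + 43 + 35 + 45 + 28 + 58 + 47 + 64 + 26 + 51 + 23 + 58 + 36 + 65) / 14 = 45.3571
σ̂ = R̄ / d₂ = 45.3571 / 2.534 = 17.8994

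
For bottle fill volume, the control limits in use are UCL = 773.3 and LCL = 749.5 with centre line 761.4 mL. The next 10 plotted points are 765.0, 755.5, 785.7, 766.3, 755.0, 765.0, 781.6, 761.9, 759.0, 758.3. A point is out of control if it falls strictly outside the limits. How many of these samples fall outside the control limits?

2

Compare each point to [749.5, 773.3]: sample 3 = 785.7 > UCL; sample 7 = 781.6 > UCL.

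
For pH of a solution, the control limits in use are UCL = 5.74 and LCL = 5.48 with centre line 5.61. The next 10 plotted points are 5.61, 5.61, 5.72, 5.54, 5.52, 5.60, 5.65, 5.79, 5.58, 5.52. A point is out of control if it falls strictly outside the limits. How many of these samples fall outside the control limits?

Compare each point to [5.48, 5.74]: sample 8 = 5.79 > UCL.

1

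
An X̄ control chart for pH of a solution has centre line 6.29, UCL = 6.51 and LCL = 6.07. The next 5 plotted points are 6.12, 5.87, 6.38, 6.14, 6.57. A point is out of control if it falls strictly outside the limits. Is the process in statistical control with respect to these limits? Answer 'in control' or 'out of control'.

out of control

Compare each point to [6.07, 6.51]: sample 2 = 5.87 < LCL; sample 5 = 6.57 > UCL.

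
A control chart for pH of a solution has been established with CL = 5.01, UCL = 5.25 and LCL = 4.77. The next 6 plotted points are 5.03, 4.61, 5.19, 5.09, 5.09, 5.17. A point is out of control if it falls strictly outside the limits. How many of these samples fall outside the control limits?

1

Compare each point to [4.77, 5.25]: sample 2 = 4.61 < LCL.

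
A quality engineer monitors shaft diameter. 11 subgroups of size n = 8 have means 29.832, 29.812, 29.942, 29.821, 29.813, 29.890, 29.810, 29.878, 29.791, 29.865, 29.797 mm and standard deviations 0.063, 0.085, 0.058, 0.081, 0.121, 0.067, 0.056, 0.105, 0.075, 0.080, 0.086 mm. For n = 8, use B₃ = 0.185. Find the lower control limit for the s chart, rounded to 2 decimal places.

0.01

s̄ = (0.063 + 0.085 + 0.058 + 0.081 + 0.121 + 0.067 + 0.056 + 0.105 + 0.075 + 0.080 + 0.086) / 11 = 0.0797
LCL_s = B₃·s̄ = 0.185 × 0.0797 = 0.0147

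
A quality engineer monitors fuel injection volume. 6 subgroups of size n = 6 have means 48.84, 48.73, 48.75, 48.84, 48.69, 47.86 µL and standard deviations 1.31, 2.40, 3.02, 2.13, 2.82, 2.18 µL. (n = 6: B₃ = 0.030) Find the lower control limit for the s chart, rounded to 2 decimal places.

0.07

s̄ = (1.31 + 2.40 + 3.02 + 2.13 + 2.82 + 2.18) / 6 = 2.3100
LCL_s = B₃·s̄ = 0.030 × 2.3100 = 0.0693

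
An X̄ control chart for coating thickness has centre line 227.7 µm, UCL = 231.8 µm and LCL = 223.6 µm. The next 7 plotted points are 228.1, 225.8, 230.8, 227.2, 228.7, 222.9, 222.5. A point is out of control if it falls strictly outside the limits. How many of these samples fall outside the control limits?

2

Compare each point to [223.6, 231.8]: sample 6 = 222.9 < LCL; sample 7 = 222.5 < LCL.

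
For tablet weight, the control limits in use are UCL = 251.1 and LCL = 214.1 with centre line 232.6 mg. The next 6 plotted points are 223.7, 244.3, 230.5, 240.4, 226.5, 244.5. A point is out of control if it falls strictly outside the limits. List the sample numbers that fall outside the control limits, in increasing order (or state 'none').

All 6 points lie within [214.1, 251.1].

none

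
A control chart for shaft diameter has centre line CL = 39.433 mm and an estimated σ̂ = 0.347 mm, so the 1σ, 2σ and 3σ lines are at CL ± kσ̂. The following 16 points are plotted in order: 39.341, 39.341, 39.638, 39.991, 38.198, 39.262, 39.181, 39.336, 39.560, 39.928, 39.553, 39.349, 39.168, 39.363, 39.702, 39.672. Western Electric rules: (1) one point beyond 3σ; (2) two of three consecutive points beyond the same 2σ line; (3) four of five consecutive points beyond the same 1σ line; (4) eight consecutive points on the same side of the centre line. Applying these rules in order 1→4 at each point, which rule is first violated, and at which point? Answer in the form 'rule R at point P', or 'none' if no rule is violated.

rule 1 at point 5

Zone of each point (C = within 1σ̂, B = 1σ̂–2σ̂, A = 2σ̂–3σ̂, * = beyond 3σ̂; sign = side of CL): 1:-C, 2:-C, 3:+C, 4:+B, 5:-*, 6:-C, 7:-C, 8:-C, 9:+C, 10:+B, 11:+C, 12:-C, 13:-C, 14:-C, 15:+C, 16:+C
Rule 1 (one point beyond the 3σ limits) is satisfied at point 5.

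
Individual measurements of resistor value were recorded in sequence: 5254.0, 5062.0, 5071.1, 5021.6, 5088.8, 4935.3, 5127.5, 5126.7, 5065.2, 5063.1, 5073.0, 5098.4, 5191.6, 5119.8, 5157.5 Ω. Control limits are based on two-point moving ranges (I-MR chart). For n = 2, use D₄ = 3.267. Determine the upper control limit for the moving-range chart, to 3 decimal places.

225.400

Moving ranges: 192.0, 9.1, 49.5, 67.2, 153.5, 192.2, 0.8, 61.5, 2.1, 9.9, 25.4, 93.2, 71.8, 37.7; M̄R̄ = 965.9000 / 14 = 68.9929
UCL_MR = D₄·M̄R̄ = 3.267 × 68.9929 = 225.3997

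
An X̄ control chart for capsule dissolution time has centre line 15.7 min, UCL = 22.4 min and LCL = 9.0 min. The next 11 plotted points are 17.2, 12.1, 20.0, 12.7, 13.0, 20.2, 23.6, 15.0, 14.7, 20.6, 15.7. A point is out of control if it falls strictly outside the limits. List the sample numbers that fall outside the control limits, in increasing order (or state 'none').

7

Compare each point to [9.0, 22.4]: sample 7 = 23.6 > UCL.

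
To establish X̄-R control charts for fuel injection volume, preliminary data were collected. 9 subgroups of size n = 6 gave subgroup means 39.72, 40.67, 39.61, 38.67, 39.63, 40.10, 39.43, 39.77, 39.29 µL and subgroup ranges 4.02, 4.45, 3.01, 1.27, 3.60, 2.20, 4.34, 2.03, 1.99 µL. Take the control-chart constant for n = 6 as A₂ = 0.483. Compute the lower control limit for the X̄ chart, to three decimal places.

38.210

X̄̄ = (39.72 + 40.67 + 39.61 + 38.67 + 39.63 + 40.10 + 39.43 + 39.77 + 39.29) / 9 = 356.8900 / 9 = 39.6544
R̄ = (4.02 + 4.45 + 3.01 + 1.27 + 3.60 + 2.20 + 4.34 + 2.03 + 1.99) / 9 = 26.9100 / 9 = 2.9900
LCL = X̄̄ − A₂·R̄ = 39.6544 − 0.483 × 2.9900 = 38.2103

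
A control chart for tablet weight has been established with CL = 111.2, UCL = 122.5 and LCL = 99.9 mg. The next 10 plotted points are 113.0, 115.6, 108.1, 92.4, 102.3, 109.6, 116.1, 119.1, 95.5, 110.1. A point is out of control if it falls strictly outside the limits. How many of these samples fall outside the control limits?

2

Compare each point to [99.9, 122.5]: sample 4 = 92.4 < LCL; sample 9 = 95.5 < LCL.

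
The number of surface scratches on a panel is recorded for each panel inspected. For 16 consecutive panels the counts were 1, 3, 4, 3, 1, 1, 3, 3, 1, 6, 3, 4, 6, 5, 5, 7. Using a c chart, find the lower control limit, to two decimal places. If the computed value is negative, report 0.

c̄ = (1 + 3 + 4 + 3 + 1 + 1 + 3 + 3 + 1 + 6 + 3 + 4 + 6 + 5 + 5 + 7) / 16 = 56 / 16 = 3.5000
LCL = c̄ − 3√c̄ = 3.5000 − 3 × 1.8708 = -2.1125 → 0 (cannot be negative)

0.00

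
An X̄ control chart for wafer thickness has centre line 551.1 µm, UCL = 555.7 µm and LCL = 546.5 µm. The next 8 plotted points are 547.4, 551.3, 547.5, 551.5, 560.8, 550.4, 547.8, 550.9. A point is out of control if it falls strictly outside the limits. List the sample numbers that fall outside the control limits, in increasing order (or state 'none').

5

Compare each point to [546.5, 555.7]: sample 5 = 560.8 > UCL.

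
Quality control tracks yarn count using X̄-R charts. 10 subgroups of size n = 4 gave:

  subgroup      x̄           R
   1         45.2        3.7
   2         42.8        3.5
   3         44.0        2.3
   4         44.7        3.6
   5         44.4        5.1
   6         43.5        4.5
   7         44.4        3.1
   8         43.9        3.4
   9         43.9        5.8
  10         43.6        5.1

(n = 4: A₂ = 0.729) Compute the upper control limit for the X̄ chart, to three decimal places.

X̄̄ = (45.2 + 42.8 + 44.0 + 44.7 + 44.4 + 43.5 + 44.4 + 43.9 + 43.9 + 43.6) / 10 = 440.4000 / 10 = 44.0400
R̄ = (3.7 + 3.5 + 2.3 + 3.6 + 5.1 + 4.5 + 3.1 + 3.4 + 5.8 + 5.1) / 10 = 40.1000 / 10 = 4.0100
UCL = X̄̄ + A₂·R̄ = 44.0400 + 0.729 × 4.0100 = 46.9633

46.963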